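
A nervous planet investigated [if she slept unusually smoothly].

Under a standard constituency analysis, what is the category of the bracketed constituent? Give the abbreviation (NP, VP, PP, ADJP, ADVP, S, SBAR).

The bracketed span "if she slept unusually smoothly" is headed by "if", making it a subordinate clause (SBAR).

SBAR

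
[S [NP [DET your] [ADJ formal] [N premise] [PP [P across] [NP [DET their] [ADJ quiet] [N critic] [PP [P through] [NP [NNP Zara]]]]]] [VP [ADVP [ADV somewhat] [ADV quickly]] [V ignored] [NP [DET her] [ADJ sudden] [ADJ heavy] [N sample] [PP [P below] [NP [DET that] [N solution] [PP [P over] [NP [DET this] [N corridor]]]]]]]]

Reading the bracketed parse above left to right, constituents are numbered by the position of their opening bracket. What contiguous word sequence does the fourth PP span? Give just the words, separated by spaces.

over this corridor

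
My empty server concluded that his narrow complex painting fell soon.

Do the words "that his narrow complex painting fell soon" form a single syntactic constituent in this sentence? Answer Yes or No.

Yes

"that his narrow complex painting fell soon" is exactly the subordinate clause [SBAR that his narrow complex painting fell soon], a complete constituent.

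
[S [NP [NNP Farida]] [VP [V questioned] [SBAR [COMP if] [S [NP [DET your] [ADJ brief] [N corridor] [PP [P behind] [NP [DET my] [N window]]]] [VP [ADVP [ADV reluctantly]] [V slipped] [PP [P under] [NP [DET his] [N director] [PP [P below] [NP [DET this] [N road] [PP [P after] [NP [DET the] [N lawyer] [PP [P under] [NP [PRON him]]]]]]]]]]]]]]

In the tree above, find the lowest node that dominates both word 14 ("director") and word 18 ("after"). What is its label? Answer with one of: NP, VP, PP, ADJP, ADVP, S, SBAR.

NP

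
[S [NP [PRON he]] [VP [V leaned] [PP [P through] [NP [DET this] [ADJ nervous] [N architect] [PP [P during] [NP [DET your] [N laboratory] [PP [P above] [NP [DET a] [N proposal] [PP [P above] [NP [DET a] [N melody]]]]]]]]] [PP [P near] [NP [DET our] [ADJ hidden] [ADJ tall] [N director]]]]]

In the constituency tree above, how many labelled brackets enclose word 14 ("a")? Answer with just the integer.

11

Path from the root down to the word: S → VP → PP → NP → PP → NP → PP → NP → PP → NP → DET. That is 11 enclosing brackets.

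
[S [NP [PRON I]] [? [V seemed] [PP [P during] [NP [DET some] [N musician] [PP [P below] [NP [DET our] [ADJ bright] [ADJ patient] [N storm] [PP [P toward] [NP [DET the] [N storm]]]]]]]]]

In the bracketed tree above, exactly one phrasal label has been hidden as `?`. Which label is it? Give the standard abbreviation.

Looking at what the `?` directly dominates — V 'seemed', PP — this is a verb phrase (VP).

VP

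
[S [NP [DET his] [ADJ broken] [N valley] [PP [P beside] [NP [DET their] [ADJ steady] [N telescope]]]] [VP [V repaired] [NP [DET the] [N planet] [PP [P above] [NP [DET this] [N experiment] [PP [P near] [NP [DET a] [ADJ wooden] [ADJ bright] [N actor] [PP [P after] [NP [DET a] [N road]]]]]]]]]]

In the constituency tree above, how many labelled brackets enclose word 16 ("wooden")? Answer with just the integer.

Path from the root down to the word: S → VP → NP → PP → NP → PP → NP → ADJ. That is 8 enclosing brackets.

8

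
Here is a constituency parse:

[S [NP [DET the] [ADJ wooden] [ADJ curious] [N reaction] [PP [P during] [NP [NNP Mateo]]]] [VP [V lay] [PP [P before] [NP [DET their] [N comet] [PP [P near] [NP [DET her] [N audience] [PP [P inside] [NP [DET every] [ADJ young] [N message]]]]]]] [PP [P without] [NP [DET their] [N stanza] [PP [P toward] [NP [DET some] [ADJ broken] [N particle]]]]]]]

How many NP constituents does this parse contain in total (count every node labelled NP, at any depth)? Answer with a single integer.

7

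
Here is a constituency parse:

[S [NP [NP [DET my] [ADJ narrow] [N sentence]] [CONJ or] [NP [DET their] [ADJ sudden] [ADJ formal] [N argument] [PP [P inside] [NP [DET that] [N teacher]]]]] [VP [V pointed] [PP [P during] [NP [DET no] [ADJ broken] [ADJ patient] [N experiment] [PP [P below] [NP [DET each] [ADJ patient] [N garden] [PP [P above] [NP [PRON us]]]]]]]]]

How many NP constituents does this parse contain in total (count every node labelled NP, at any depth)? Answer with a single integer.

7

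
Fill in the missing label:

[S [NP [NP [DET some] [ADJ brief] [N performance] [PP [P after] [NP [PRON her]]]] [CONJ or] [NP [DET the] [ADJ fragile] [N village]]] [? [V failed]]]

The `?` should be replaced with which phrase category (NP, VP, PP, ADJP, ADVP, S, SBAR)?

VP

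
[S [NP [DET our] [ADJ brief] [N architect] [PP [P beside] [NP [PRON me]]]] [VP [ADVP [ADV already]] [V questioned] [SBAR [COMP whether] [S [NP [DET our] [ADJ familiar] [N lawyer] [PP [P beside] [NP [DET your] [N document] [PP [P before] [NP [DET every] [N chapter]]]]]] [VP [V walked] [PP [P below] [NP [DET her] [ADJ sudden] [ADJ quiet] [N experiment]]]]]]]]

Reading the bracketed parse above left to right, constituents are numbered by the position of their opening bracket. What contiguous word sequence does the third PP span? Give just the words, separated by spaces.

before every chapter

In left-to-right order the PP constituents are "beside me"; "beside your document before every chapter"; "before every chapter"; "below her sudden quiet experiment". Number 3 is "before every chapter".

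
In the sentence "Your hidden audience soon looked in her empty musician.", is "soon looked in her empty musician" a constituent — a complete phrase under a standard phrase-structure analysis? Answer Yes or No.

Yes

The sequence corresponds to a single VP node — the verb phrase "soon looked in her empty musician".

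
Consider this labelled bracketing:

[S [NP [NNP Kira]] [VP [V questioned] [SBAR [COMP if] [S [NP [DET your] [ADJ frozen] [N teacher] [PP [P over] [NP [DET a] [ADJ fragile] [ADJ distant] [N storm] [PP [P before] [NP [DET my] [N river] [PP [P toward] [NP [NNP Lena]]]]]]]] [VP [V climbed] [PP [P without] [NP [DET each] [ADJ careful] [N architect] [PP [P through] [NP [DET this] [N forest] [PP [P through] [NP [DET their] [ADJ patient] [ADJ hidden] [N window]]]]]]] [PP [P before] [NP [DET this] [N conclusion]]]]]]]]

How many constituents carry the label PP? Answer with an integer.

7

Listing each PP by its span: [PP over a fragile distant storm before my river toward Lena]; [PP before my river toward Lena]; [PP toward Lena]; [PP without each careful architect through this forest through their patient hidden window]; [PP through this forest through their patient hidden window]; [PP through their patient hidden window] … — that makes 7.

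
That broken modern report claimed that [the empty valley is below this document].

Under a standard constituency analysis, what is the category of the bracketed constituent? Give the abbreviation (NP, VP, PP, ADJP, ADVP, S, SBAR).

S

The bracketed span "the empty valley is below this document" is headed by "is", making it a clause (S).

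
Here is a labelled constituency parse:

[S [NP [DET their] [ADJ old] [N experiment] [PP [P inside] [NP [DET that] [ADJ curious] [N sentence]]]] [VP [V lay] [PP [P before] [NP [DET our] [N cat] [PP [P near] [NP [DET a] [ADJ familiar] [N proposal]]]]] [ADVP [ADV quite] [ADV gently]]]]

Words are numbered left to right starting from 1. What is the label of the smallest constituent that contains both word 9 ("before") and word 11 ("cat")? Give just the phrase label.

The smallest bracket enclosing both words is [PP before our cat near a familiar proposal], so the label is PP.

PP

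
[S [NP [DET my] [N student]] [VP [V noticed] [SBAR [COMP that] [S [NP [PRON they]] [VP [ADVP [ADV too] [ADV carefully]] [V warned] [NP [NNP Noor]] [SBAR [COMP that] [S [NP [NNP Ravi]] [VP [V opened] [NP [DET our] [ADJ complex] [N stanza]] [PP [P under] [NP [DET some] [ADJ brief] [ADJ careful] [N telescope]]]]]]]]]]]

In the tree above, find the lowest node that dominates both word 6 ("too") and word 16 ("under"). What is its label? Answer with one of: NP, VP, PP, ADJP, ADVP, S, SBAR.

Word 6 lies under S → VP → SBAR → S → VP → ADVP → ADV; word 16 lies under S → VP → SBAR → S → VP → SBAR → S → VP → PP → P. The lowest shared node is the VP.

VP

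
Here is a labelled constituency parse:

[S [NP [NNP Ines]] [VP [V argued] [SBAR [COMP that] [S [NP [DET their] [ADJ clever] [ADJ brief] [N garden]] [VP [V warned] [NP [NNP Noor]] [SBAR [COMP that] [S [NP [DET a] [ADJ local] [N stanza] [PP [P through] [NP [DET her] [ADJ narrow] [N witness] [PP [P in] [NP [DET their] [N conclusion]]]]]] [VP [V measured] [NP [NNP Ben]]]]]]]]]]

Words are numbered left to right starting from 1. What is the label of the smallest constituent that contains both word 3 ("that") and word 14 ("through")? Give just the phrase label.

Word 3 lies under S → VP → SBAR → COMP; word 14 lies under S → VP → SBAR → S → VP → SBAR → S → NP → PP → P. The lowest shared node is the SBAR.

SBAR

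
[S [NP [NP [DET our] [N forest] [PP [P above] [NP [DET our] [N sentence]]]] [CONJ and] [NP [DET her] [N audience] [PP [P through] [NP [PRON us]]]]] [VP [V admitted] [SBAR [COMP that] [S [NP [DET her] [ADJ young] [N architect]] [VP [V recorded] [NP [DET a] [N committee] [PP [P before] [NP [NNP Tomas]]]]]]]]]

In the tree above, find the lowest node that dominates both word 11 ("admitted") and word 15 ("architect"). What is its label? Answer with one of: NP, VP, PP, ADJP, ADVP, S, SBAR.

VP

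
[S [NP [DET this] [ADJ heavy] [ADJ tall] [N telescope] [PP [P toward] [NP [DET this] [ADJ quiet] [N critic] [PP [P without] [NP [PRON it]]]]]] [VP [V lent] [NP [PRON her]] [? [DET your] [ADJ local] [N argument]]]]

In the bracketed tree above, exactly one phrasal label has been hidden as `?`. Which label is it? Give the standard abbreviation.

The `?` node immediately contains: DET 'your', ADJ 'local', N 'argument'. That is the internal structure of a noun phrase, so the label is NP.

NP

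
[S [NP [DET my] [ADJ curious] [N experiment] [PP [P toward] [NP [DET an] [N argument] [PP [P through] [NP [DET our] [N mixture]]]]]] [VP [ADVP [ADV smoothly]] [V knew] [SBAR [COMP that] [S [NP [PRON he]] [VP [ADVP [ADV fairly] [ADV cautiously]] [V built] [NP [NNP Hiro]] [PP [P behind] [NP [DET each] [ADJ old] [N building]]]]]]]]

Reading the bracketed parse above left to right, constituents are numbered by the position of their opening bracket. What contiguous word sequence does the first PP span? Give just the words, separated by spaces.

In left-to-right order the PP constituents are "toward an argument through our mixture"; "through our mixture"; "behind each old building". Number 1 is "toward an argument through our mixture".

toward an argument through our mixture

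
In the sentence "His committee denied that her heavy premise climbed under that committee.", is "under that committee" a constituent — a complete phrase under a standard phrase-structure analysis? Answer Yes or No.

Yes

"under that committee" is exactly the prepositional phrase [PP under that committee], a complete constituent.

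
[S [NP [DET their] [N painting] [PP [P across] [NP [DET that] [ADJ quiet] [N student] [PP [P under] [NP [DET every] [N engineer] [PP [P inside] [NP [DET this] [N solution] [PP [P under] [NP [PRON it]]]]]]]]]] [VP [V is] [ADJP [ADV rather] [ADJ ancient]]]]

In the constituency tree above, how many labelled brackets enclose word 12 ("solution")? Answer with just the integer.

The word sits inside N, which is inside NP, inside PP, inside NP, inside PP, inside NP, inside PP, inside NP, inside S — 9 brackets in all.

9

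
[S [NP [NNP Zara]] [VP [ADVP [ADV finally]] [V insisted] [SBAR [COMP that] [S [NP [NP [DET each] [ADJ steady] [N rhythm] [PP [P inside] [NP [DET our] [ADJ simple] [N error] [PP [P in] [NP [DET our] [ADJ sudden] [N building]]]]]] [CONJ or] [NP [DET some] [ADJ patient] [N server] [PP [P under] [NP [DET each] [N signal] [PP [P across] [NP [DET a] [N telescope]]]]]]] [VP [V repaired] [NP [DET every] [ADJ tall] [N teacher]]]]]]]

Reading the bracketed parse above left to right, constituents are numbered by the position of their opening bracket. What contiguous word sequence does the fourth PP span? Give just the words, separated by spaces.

across a telescope

Opening `[PP` markers occur at word positions 8, 12, 20, 23; the fourth of these opens the constituent [PP across a telescope].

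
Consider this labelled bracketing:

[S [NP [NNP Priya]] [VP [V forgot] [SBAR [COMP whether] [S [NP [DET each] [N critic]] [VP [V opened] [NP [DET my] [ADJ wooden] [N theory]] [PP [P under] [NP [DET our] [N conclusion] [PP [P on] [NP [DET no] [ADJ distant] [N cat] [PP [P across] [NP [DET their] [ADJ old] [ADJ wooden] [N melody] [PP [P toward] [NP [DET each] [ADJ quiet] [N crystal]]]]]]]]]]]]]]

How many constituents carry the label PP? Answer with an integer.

4

Scanning left to right, an opening `[PP` appears at word positions 10, 13, 17, 22 — 4 in total.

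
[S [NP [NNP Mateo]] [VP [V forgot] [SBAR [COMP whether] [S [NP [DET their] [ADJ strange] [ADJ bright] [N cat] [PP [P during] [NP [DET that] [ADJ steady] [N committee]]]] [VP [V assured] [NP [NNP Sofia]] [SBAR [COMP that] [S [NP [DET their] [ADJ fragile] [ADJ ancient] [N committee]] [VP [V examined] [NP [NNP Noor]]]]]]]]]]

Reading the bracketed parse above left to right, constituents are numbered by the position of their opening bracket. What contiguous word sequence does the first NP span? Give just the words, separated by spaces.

In left-to-right order the NP constituents are "Mateo"; "their strange bright cat during that steady committee"; "that steady committee"; "Sofia"; "their fragile ancient committee"; "Noor". Number 1 is "Mateo".

Mateo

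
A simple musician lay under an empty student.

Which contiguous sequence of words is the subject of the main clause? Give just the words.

a simple musician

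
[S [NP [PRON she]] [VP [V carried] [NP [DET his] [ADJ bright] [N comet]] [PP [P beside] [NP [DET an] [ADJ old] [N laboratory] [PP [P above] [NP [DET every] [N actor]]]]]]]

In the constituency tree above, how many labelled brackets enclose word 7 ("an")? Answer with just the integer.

Counting open brackets not yet closed at "an": [S [VP [PP [NP [DET = 5.

5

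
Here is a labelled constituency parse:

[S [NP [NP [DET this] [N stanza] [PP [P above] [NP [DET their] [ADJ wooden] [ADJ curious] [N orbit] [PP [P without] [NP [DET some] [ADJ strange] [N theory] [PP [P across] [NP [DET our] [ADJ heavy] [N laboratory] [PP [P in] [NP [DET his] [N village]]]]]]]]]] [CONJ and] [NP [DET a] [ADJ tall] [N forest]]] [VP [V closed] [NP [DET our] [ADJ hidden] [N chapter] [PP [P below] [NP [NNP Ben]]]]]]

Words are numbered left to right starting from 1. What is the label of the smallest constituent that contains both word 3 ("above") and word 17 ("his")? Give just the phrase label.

PP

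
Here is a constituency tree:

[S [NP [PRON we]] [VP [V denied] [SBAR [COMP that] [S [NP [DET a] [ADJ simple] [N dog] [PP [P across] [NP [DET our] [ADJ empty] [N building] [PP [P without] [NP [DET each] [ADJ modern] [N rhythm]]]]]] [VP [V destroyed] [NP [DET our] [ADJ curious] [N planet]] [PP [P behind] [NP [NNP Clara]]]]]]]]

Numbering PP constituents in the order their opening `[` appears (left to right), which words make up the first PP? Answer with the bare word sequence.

The PP opening brackets appear, in order, over: "across our empty building without each modern rhythm"; "without each modern rhythm"; "behind Clara". The first one spans "across our empty building without each modern rhythm".

across our empty building without each modern rhythm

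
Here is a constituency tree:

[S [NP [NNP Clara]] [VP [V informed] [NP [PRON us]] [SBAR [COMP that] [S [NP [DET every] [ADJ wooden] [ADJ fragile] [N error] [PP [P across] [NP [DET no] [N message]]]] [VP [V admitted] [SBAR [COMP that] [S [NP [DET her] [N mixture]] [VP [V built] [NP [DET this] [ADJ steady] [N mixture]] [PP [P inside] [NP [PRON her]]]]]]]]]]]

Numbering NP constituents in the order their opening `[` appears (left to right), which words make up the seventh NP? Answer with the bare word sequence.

In left-to-right order the NP constituents are "Clara"; "us"; "every wooden fragile error across no message"; "no message"; "her mixture"; "this steady mixture"; "her". Number 7 is "her".

her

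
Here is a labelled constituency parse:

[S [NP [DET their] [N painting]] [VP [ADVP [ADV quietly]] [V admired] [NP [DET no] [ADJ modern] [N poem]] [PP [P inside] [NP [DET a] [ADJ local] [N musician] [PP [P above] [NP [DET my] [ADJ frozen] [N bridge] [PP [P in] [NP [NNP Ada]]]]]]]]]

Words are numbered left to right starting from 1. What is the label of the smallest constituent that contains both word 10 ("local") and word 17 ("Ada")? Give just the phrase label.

Word 10 lies under S → VP → PP → NP → ADJ; word 17 lies under S → VP → PP → NP → PP → NP → PP → NP → NNP. The lowest shared node is the NP.

NP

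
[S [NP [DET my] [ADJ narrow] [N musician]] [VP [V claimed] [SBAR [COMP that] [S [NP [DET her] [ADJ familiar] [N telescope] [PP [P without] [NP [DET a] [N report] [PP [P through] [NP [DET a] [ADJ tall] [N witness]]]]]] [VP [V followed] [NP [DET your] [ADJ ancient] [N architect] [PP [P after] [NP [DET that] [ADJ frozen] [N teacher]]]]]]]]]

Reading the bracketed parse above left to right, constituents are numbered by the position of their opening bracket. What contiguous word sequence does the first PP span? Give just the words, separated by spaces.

without a report through a tall witness

In left-to-right order the PP constituents are "without a report through a tall witness"; "through a tall witness"; "after that frozen teacher". Number 1 is "without a report through a tall witness".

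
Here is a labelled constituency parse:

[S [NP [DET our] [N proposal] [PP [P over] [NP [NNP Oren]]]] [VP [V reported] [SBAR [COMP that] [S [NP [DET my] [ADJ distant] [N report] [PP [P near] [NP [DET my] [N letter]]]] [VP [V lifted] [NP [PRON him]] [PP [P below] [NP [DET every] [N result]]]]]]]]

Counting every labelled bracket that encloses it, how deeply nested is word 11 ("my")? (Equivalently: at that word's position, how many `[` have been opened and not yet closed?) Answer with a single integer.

8

The word sits inside DET, which is inside NP, inside PP, inside NP, inside S, inside SBAR, inside VP, inside S — 8 brackets in all.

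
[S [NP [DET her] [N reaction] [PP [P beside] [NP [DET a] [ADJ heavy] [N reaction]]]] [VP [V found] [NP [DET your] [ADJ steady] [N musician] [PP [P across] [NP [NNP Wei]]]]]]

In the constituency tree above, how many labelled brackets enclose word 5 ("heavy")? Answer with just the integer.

5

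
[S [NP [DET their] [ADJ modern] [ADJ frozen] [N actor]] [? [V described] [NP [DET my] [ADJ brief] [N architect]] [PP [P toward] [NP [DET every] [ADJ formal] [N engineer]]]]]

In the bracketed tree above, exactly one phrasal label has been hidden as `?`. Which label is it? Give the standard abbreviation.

A constituent whose immediate children are V 'described', NP, PP is a verb phrase: VP.

VP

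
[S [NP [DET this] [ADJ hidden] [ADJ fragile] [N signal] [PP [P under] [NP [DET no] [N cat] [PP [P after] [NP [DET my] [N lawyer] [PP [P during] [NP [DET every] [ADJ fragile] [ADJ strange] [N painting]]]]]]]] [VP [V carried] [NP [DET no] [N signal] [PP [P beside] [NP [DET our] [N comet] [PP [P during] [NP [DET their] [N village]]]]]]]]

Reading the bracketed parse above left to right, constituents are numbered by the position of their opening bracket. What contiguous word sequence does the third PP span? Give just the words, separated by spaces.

during every fragile strange painting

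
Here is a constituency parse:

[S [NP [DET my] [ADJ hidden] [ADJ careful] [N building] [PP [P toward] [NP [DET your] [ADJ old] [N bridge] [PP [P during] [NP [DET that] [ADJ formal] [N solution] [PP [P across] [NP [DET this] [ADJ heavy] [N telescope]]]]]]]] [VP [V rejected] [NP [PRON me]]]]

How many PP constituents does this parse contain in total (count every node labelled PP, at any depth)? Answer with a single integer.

3

The PP constituents are: [PP toward your old bridge during that formal solution across this heavy telescope]; [PP during that formal solution across this heavy telescope]; [PP across this heavy telescope]. Total: 3.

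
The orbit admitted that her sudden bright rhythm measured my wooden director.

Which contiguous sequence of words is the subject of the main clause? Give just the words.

the orbit

In the main clause the verb is "admitted"; the NP preceding it, "the orbit", is the subject.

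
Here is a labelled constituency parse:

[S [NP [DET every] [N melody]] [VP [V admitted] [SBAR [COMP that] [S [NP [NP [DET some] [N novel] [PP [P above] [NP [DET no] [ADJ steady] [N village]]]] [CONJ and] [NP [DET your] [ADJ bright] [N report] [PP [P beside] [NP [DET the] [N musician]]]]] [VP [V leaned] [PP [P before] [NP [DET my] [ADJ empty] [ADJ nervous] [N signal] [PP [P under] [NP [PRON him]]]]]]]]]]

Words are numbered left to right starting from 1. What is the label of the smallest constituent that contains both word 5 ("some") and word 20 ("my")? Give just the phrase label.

S

Word 5 lies under S → VP → SBAR → S → NP → NP → DET; word 20 lies under S → VP → SBAR → S → VP → PP → NP → DET. The lowest shared node is the S.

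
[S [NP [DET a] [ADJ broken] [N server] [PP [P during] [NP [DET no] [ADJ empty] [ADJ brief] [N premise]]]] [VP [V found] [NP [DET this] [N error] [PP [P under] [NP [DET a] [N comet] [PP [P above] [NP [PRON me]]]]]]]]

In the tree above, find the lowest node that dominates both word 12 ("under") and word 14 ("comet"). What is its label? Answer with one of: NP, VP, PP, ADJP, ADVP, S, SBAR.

Both words fall inside [PP under a comet above me] (words 12–16), and no smaller constituent contains them both. Label: PP.

PP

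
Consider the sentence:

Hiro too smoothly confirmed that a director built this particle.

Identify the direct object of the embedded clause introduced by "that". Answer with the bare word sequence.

this particle

"built" heads the VP of the embedded clause introduced by "that", and "this particle" is its direct object.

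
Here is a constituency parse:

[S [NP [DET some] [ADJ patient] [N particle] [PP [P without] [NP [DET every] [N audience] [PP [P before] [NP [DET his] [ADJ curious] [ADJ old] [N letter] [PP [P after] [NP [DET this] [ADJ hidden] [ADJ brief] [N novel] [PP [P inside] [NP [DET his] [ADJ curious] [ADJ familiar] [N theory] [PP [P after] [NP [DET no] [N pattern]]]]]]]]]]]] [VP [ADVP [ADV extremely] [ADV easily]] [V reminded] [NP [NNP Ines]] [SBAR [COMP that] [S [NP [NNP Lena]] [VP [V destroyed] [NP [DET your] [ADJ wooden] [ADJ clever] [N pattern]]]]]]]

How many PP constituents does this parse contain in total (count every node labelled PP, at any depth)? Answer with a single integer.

5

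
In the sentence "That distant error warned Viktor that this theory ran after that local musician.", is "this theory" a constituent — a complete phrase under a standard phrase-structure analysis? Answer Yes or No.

Yes

These words form the whole noun phrase headed by "theory", so yes — one constituent.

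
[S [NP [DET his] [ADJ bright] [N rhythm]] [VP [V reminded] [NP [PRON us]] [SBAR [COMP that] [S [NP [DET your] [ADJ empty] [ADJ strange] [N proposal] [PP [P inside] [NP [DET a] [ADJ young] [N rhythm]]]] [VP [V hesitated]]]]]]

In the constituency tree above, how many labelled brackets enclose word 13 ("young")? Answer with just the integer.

8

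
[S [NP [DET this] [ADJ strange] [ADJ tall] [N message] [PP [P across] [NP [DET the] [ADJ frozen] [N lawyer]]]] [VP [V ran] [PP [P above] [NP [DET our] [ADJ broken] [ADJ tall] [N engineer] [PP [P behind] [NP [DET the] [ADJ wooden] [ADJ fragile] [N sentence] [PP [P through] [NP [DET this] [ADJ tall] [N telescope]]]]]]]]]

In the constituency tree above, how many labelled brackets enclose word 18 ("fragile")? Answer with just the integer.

7

Counting open brackets not yet closed at "fragile": [S [VP [PP [NP [PP [NP [ADJ = 7.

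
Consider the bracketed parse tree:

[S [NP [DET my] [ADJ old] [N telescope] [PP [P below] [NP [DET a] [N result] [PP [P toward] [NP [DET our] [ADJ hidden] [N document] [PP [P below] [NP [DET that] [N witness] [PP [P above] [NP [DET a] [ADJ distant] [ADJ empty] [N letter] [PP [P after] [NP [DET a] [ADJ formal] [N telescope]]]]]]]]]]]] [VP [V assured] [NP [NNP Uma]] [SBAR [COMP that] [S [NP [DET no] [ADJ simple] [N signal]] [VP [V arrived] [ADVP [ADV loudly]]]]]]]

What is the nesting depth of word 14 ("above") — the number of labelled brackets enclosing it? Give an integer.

10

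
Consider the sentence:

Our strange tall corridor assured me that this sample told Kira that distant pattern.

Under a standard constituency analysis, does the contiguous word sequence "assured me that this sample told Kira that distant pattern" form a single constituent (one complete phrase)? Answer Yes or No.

Yes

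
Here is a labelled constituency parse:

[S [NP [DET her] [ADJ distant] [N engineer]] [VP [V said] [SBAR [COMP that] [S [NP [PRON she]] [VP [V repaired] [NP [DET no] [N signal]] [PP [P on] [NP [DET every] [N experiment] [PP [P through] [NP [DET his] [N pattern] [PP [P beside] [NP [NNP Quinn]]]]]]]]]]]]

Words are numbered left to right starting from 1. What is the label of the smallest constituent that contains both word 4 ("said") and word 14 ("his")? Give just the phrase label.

Both words fall inside [VP said that she repaired no signal on every experiment through his pattern beside Quinn] (words 4–17), and no smaller constituent contains them both. Label: VP.

VP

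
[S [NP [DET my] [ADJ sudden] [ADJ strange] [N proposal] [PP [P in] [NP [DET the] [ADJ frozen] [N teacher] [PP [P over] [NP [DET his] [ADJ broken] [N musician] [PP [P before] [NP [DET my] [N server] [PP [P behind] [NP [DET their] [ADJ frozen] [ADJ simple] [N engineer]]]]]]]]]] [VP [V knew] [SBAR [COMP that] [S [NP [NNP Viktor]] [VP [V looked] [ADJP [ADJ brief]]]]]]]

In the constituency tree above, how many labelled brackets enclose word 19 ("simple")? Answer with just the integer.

11

The word sits inside ADJ, which is inside NP, inside PP, inside NP, inside PP, inside NP, inside PP, inside NP, inside PP, inside NP, inside S — 11 brackets in all.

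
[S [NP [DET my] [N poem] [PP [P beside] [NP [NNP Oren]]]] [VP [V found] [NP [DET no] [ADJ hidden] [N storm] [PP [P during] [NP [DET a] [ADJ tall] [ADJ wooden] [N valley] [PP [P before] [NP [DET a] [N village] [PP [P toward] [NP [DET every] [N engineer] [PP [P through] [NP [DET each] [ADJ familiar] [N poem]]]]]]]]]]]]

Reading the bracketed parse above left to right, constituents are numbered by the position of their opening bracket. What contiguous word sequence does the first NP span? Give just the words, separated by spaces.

Opening `[NP` markers occur at word positions 1, 4, 6, 10, 15, 18, 21; the first of these opens the constituent [NP my poem beside Oren].

my poem beside Oren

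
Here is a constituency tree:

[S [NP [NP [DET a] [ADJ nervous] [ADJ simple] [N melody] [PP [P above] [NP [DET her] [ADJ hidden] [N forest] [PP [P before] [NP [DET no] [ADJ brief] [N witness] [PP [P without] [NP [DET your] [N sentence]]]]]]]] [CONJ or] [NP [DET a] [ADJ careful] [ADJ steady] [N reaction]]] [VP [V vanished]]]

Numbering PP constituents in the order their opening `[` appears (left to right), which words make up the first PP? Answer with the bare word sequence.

The PP opening brackets appear, in order, over: "above her hidden forest before no brief witness without your sentence"; "before no brief witness without your sentence"; "without your sentence". The first one spans "above her hidden forest before no brief witness without your sentence".

above her hidden forest before no brief witness without your sentence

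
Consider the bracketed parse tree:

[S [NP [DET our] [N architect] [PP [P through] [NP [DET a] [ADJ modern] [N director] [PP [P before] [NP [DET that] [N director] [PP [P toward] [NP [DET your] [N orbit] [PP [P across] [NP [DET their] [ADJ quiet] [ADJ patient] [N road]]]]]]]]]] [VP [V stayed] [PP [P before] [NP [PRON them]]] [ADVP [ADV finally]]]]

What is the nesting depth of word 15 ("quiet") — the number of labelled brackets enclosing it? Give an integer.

The word sits inside ADJ, which is inside NP, inside PP, inside NP, inside PP, inside NP, inside PP, inside NP, inside PP, inside NP, inside S — 11 brackets in all.

11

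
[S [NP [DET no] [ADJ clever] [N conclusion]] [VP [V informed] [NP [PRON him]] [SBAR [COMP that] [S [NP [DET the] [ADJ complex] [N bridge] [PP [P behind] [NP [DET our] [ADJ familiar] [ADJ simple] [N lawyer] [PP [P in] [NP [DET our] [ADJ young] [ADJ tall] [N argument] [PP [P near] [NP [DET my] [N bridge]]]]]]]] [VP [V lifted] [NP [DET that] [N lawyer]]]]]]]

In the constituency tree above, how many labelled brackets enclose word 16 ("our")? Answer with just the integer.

10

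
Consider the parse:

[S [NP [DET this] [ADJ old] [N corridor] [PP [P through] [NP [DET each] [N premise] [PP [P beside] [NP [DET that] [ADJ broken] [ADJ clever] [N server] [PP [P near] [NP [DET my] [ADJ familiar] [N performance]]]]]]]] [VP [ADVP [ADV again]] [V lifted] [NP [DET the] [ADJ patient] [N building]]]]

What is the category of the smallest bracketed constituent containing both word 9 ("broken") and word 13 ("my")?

NP

The smallest bracket enclosing both words is [NP that broken clever server near my familiar performance], so the label is NP.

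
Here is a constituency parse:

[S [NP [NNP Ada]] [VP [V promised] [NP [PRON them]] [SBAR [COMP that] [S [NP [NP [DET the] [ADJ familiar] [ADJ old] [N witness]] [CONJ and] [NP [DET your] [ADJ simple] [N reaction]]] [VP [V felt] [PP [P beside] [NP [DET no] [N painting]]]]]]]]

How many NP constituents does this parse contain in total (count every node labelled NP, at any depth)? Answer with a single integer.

6

Scanning left to right, an opening `[NP` appears at word positions 1, 3, 5, 5, 10, 15 — 6 in total.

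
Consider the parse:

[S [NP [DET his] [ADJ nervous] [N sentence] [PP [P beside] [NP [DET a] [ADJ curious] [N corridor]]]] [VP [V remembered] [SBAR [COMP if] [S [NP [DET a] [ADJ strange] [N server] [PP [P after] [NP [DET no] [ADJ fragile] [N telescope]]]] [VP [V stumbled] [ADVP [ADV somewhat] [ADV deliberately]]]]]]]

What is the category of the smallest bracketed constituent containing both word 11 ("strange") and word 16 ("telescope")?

Word 11 lies under S → VP → SBAR → S → NP → ADJ; word 16 lies under S → VP → SBAR → S → NP → PP → NP → N. The lowest shared node is the NP.

NP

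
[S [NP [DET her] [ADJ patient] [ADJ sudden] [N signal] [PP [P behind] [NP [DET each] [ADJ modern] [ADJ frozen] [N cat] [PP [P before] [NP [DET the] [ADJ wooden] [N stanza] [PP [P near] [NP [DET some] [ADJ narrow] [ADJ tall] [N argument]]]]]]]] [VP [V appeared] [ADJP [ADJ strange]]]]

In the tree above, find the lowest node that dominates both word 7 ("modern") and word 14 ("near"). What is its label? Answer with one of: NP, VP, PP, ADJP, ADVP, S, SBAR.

The smallest bracket enclosing both words is [NP each modern frozen cat before the wooden stanza near some narrow tall argument], so the label is NP.

NP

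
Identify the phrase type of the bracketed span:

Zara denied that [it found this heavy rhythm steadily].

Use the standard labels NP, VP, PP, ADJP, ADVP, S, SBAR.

S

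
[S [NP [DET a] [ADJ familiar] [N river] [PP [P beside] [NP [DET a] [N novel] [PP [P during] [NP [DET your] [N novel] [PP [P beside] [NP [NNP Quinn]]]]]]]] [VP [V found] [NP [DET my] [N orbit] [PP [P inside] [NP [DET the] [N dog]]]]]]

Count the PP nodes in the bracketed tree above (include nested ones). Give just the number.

Listing each PP by its span: [PP beside a novel during your novel beside Quinn]; [PP during your novel beside Quinn]; [PP beside Quinn]; [PP inside the dog] — that makes 4.

4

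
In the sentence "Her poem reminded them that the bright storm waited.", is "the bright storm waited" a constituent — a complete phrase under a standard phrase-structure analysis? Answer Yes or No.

The sequence corresponds to a single S node — the clause "the bright storm waited".

Yes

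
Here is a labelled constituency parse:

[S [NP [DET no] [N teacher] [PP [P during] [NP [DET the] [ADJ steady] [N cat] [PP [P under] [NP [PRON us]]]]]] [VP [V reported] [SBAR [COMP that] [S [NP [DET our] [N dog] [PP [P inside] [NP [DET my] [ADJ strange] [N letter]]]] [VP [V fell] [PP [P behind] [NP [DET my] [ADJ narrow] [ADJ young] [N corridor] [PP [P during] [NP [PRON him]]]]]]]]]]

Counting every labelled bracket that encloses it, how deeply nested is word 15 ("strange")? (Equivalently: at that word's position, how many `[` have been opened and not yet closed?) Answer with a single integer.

Path from the root down to the word: S → VP → SBAR → S → NP → PP → NP → ADJ. That is 8 enclosing brackets.

8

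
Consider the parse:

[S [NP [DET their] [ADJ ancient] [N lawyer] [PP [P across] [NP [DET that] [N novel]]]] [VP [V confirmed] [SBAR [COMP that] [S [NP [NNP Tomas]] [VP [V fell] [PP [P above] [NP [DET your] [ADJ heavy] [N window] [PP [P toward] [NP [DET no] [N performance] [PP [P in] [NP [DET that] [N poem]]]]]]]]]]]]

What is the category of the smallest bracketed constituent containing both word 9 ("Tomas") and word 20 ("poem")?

S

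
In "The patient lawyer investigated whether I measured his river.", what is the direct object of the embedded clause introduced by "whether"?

his river

The verb of the embedded clause introduced by "whether" is "measured"; its direct object is the NP "his river".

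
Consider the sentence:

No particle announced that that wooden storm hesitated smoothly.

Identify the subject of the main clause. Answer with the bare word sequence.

The subject of the main clause is the NP immediately before the verb "announced": "no particle".

no particle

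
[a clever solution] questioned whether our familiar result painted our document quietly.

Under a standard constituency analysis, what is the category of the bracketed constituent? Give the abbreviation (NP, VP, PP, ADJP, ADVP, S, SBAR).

NP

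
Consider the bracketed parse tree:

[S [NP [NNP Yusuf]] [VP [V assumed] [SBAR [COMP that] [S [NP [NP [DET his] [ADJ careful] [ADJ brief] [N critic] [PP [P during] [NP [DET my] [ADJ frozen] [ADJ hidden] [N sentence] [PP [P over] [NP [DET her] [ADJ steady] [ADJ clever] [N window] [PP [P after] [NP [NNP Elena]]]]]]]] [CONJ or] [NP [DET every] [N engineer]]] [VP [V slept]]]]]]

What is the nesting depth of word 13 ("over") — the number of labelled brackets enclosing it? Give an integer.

Path from the root down to the word: S → VP → SBAR → S → NP → NP → PP → NP → PP → P. That is 10 enclosing brackets.

10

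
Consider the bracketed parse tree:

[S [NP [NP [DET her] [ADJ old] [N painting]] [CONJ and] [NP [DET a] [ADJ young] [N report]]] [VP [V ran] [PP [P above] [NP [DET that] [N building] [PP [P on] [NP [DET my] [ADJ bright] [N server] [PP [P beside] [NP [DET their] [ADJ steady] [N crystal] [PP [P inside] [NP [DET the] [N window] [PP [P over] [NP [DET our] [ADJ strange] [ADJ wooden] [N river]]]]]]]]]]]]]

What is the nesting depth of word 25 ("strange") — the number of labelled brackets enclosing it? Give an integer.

The word sits inside ADJ, which is inside NP, inside PP, inside NP, inside PP, inside NP, inside PP, inside NP, inside PP, inside NP, inside PP, inside VP, inside S — 13 brackets in all.

13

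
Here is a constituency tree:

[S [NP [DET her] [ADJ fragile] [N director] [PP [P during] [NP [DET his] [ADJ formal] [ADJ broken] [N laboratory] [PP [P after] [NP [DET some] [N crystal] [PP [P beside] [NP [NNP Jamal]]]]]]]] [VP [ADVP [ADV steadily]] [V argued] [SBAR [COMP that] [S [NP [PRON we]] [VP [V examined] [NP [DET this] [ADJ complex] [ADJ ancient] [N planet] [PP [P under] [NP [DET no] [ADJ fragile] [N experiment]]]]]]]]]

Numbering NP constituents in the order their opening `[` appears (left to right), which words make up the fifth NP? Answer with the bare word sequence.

we

Opening `[NP` markers occur at word positions 1, 5, 10, 13, 17, 19, 24; the fifth of these opens the constituent [NP we].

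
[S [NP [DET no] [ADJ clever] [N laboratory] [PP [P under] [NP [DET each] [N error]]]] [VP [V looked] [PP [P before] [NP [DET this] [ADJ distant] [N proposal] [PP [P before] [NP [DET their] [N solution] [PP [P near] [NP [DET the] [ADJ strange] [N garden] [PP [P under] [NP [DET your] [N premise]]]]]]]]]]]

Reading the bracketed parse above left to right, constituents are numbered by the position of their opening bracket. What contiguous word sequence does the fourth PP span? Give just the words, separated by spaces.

near the strange garden under your premise

Opening `[PP` markers occur at word positions 4, 8, 12, 15, 19; the fourth of these opens the constituent [PP near the strange garden under your premise].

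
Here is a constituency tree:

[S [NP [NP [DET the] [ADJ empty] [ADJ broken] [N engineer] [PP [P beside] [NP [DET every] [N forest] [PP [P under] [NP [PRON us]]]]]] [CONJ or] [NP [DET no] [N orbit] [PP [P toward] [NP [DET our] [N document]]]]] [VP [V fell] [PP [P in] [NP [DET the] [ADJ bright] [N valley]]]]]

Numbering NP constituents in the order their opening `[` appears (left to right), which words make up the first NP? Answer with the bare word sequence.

Opening `[NP` markers occur at word positions 1, 1, 6, 9, 11, 14, 18; the first of these opens the constituent [NP the empty broken engineer beside every forest under us or no orbit toward our document].

the empty broken engineer beside every forest under us or no orbit toward our document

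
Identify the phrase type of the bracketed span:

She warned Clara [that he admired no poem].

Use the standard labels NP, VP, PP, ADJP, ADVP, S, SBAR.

SBAR

"that" is the head of the bracketed span, so the span is a subordinate clause: SBAR.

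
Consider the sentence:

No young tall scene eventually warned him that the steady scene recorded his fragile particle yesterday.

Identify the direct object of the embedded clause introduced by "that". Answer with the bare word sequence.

Within the embedded clause introduced by "that", the direct object of "recorded" is "his fragile particle".

his fragile particle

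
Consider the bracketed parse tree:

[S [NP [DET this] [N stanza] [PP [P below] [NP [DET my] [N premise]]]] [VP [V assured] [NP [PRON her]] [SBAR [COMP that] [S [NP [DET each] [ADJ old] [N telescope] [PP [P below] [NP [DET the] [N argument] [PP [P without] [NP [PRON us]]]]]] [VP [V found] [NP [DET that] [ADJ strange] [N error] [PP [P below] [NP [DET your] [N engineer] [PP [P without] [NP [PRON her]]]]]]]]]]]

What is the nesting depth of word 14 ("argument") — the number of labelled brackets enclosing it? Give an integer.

Counting open brackets not yet closed at "argument": [S [VP [SBAR [S [NP [PP [NP [N = 8.

8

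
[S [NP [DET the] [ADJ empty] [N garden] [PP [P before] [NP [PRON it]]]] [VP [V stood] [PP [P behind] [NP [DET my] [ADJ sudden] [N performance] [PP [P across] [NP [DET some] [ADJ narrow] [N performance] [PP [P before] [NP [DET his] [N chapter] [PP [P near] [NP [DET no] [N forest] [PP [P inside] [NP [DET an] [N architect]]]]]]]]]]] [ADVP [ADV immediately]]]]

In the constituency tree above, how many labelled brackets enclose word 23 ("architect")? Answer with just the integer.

13

Counting open brackets not yet closed at "architect": [S [VP [PP [NP [PP [NP [PP [NP [PP [NP [PP [NP [N = 13.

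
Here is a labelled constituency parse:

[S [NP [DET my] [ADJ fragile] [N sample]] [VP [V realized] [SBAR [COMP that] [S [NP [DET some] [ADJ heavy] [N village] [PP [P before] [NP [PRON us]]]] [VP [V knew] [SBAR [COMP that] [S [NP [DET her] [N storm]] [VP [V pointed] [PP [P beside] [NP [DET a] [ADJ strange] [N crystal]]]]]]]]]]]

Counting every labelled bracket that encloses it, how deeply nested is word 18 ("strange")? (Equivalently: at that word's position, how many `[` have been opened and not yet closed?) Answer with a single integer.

11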